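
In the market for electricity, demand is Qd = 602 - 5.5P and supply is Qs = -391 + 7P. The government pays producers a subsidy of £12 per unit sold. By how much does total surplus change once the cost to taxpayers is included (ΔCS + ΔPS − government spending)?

Pre-subsidy: 602 - 5.5P = -391 + 7P gives P* = 79.44, Q* = 165.08.
With the subsidy, sellers receive Ps = Pb + 12 for each unit, where Pb is the price buyers pay.
Supply in terms of Pb becomes Qs = -391 + 7(Pb + 12) = -307 + 7Pb. Setting this equal to demand: 602 - 5.5Pb = -307 + 7Pb, so Pb = 72.72.
Sellers receive Ps = 72.72 + 12 = 84.72; Q' = 602 − 5.5·72.72 = 202.04.
ΔCS = ½(165.08 + 202.04)(79.44 − 72.72) = 1233.5232; ΔPS = ½(165.08 + 202.04)(84.72 − 79.44) = 969.1968.
Government spending = 12 × 202.04 = 2424.48.
Net change = 1233.5232 + 969.1968 − 2424.48 = -221.76. The loss equals the DWL triangle ½·12·36.96.

Net change in total surplus = -£221.76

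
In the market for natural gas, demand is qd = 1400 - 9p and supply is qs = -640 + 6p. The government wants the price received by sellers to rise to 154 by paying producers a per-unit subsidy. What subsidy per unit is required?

At a seller price of 154, quantity supplied is -640 + 6·154 = 284.
Buyers absorb 284 only when they pay pb with 1400 − 9·pb = 284, i.e. pb = 124.
s = ps − pb = 154 − 124 = 30.

Required subsidy s = 30 per unit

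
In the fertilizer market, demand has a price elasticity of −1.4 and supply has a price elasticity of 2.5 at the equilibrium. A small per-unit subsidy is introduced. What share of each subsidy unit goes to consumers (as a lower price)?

Consumer share = 25/39

For a small subsidy around the equilibrium, the benefit split depends on the relative slopes, which at a point are proportional to the elasticities.
Buyer share = εs/(εs + |εd|) = 2.5/(2.5 + 1.4) = 25/39; seller share = |εd|/(εs + |εd|) = 14/39.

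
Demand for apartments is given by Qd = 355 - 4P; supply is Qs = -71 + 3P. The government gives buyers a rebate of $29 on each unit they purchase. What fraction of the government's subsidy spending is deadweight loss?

Pre-subsidy: 355 - 4P = -71 + 3P gives P* = 426/7, Q* = 781/7.
With the rebate, buyers effectively pay Pb = Ps − 29, where Ps is the price sellers receive.
Demand in terms of Ps becomes Qd = 355 − 4(Ps − 29) = 471 - 4Ps. Setting this equal to supply: 471 - 4Ps = -71 + 3Ps, so Ps = 542/7.
Buyers pay Pb = 542/7 − 29 = 339/7; Q' = -71 + 3·(542/7) = 1129/7.
ΔCS = ½(781/7 + 1129/7)(426/7 − 339/7) = 83085/49; ΔPS = ½(781/7 + 1129/7)(542/7 − 426/7) = 110780/49.
Government spending = 29 × 1129/7 = 32741/7.
DWL = ½ × 29 × (1129/7 − 781/7) = 5046/7; fraction = (5046/7) / (32741/7) = 174/1129.

DWL / government spending = 174/1129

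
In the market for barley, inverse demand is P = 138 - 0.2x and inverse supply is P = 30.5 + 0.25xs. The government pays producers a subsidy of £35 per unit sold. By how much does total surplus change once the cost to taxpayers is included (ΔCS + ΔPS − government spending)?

Net change in total surplus = -12250/9

Pre-subsidy: 138 - 0.2x = 30.5 + 0.25x gives x* = 2150/9 and P* = 812/9.
With the subsidy, sellers receive Ps = Pb + 35 for each unit, where Pb is the price buyers pay.
On the curves, Pb = 138 - 0.2x and Ps = 30.5 + 0.25x; the wedge Ps − Pb = 35 gives 30.5 + 0.25x − (138 - 0.2x) = 35, so x' = 950/3.
Then Pb = 138 − 0.2·(950/3) = 224/3 and Ps = 30.5 + 0.25·(950/3) = 329/3.
ΔCS = ½(2150/9 + 950/3)(812/9 − 224/3) = 350000/81; ΔPS = ½(2150/9 + 950/3)(329/3 − 812/9) = 437500/81.
Government spending = 35 × 950/3 = 33250/3.
Net change = 350000/81 + 437500/81 − 33250/3 = -12250/9. The loss equals the DWL triangle ½·35·700/9.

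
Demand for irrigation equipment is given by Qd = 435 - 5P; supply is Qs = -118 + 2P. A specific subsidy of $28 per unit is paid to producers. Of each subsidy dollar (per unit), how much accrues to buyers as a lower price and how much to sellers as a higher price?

Buyers gain $8 per unit; sellers gain $20 per unit

Pre-subsidy: 435 - 5P = -118 + 2P gives P* = 79, Q* = 40.
With the subsidy, sellers receive Ps = Pb + 28 for each unit, where Pb is the price buyers pay.
Supply in terms of Pb becomes Qs = -118 + 2(Pb + 28) = -62 + 2Pb. Setting this equal to demand: 435 - 5Pb = -62 + 2Pb, so Pb = 71.
Sellers receive Ps = 71 + 28 = 99; Q' = 435 − 5·71 = 80.
Buyers' price falls by P* − Pb = 79 − 71 = 8; sellers' price rises by Ps − P* = 99 − 79 = 20.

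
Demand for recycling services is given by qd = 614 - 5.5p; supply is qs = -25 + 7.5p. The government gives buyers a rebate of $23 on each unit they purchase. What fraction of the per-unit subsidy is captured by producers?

Producer share = 11/26

Pre-subsidy: 614 - 5.5p = -25 + 7.5p gives p* = 639/13, q* = 8935/26.
With the rebate, buyers effectively pay pb = ps − 23, where ps is the price sellers receive.
Demand in terms of ps becomes qd = 614 − 5.5(ps − 23) = 740.5 - 5.5ps. Setting this equal to supply: 740.5 - 5.5ps = -25 + 7.5ps, so ps = 1531/26.
Buyers pay pb = 1531/26 − 23 = 933/26; q' = -25 + 7.5·(1531/26) = 21665/52.
Buyers' price falls by p* − pb = 639/13 − 933/26 = 345/26; sellers' price rises by ps − p* = 1531/26 − 639/13 = 253/26.
So producers capture (253/26)/23 = 11/26 of each unit of subsidy.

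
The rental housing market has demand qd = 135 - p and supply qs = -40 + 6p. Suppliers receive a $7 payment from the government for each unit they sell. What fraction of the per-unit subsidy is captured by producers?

Producer share = 1/7

Pre-subsidy: 135 - p = -40 + 6p gives p* = 25, q* = 110.
With the subsidy, sellers receive ps = pb + 7 for each unit, where pb is the price buyers pay.
Supply in terms of pb becomes qs = -40 + 6(pb + 7) = 2 + 6pb. Setting this equal to demand: 135 - pb = 2 + 6pb, so pb = 19.
Sellers receive ps = 19 + 7 = 26; q' = 135 − 1·19 = 116.
Buyers' price falls by p* − pb = 25 − 19 = 6; sellers' price rises by ps − p* = 26 − 25 = 1.
So producers capture 1/7 = 1/7 of each unit of subsidy.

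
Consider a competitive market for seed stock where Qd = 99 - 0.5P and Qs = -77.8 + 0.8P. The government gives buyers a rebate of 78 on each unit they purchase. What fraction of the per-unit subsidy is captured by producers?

Pre-subsidy: 99 - 0.5P = -77.8 + 0.8P gives P* = 136, Q* = 31.
With the rebate, buyers effectively pay Pb = Ps − 78, where Ps is the price sellers receive.
Demand in terms of Ps becomes Qd = 99 − 0.5(Ps − 78) = 138 - 0.5Ps. Setting this equal to supply: 138 - 0.5Ps = -77.8 + 0.8Ps, so Ps = 166.
Buyers pay Pb = 166 − 78 = 88; Q' = -77.8 + 0.8·166 = 55.
Buyers' price falls by P* − Pb = 136 − 88 = 48; sellers' price rises by Ps − P* = 166 − 136 = 30.
So producers capture 30/78 = 5/13 of each unit of subsidy.

Producer share = 5/13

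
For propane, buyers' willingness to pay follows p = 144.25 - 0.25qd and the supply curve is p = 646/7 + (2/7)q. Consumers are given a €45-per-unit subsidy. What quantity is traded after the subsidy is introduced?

q' = 181

Pre-subsidy: 144.25 - 0.25q = 646/7 + (2/7)q gives q* = 97 and p* = 120.
With the rebate, buyers effectively pay pb = ps − 45, where ps is the price sellers receive.
On the curves, pb = 144.25 - 0.25q and ps = 646/7 + (2/7)q; the wedge ps − pb = 45 gives 646/7 + (2/7)q − (144.25 - 0.25q) = 45, so q' = 181.
Then pb = 144.25 − 0.25·181 = 99 and ps = 646/7 + (2/7)·181 = 144.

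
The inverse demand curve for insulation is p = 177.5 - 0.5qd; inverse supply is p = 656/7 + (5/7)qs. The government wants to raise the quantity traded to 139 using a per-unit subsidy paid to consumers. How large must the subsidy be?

Required subsidy s = 85 per unit

At q = 139, from the demand curve buyers pay pb = 177.5 − 0.5·139 = 108; from the supply curve sellers need ps = 656/7 + (5/7)·139 = 193.
The subsidy must fill the gap: s = ps − pb = 193 − 108 = 85.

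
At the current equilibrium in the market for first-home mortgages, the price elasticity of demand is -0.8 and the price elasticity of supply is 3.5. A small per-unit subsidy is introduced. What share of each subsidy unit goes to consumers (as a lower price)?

Consumer share = 35/43

For a small subsidy around the equilibrium, the benefit split depends on the relative slopes, which at a point are proportional to the elasticities.
Buyer share = εs/(εs + |εd|) = 3.5/(3.5 + 0.8) = 35/43; seller share = |εd|/(εs + |εd|) = 8/43.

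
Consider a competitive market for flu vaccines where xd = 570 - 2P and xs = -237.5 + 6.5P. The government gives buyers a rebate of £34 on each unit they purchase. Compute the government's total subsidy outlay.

Government cost = £14688

Pre-subsidy: 570 - 2P = -237.5 + 6.5P gives P* = 95, x* = 380.
With the rebate, buyers effectively pay Pb = Ps − 34, where Ps is the price sellers receive.
Demand in terms of Ps becomes xd = 570 − 2(Ps − 34) = 638 - 2Ps. Setting this equal to supply: 638 - 2Ps = -237.5 + 6.5Ps, so Ps = 103.
Buyers pay Pb = 103 − 34 = 69; x' = -237.5 + 6.5·103 = 432.
Government outlay = subsidy × quantity = 34 × 432 = 14688.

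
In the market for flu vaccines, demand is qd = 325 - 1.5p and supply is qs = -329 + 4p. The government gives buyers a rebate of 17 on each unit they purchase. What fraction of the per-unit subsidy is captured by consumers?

Consumer share = 8/11

Pre-subsidy: 325 - 1.5p = -329 + 4p gives p* = 1308/11, q* = 1613/11.
With the rebate, buyers effectively pay pb = ps − 17, where ps is the price sellers receive.
Demand in terms of ps becomes qd = 325 − 1.5(ps − 17) = 350.5 - 1.5ps. Setting this equal to supply: 350.5 - 1.5ps = -329 + 4ps, so ps = 1359/11.
Buyers pay pb = 1359/11 − 17 = 1172/11; q' = -329 + 4·(1359/11) = 1817/11.
Buyers' price falls by p* − pb = 1308/11 − 1172/11 = 136/11; sellers' price rises by ps − p* = 1359/11 − 1308/11 = 51/11.
So consumers capture (136/11)/17 = 8/11 of each unit of subsidy.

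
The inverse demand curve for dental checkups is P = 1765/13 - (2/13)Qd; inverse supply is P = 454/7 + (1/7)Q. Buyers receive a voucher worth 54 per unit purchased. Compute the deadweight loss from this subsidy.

Pre-subsidy: 1765/13 - (2/13)Q = 454/7 + (1/7)Q gives Q* = 239 and P* = 99.
With the rebate, buyers effectively pay Pb = Ps − 54, where Ps is the price sellers receive.
On the curves, Pb = 1765/13 - (2/13)Q and Ps = 454/7 + (1/7)Q; the wedge Ps − Pb = 54 gives 454/7 + (1/7)Q − (1765/13 - (2/13)Q) = 54, so Q' = 421.
Then Pb = 1765/13 − (2/13)·421 = 71 and Ps = 454/7 + (1/7)·421 = 125.
The subsidy expands output by 421 − 239 = 182 past the efficient level; on those units the gap between marginal cost and willingness to pay runs from 0 up to 54.
DWL = ½ × 54 × 182 = 4914.

Deadweight loss = 4914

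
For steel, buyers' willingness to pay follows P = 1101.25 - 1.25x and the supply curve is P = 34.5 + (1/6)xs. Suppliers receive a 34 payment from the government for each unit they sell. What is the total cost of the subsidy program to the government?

Pre-subsidy: 1101.25 - 1.25x = 34.5 + (1/6)x gives x* = 753 and P* = 160.
With the subsidy, sellers receive Ps = Pb + 34 for each unit, where Pb is the price buyers pay.
On the curves, Pb = 1101.25 - 1.25x and Ps = 34.5 + (1/6)x; the wedge Ps − Pb = 34 gives 34.5 + (1/6)x − (1101.25 - 1.25x) = 34, so x' = 777.
Then Pb = 1101.25 − 1.25·777 = 130 and Ps = 34.5 + (1/6)·777 = 164.
Government outlay = subsidy × quantity = 34 × 777 = 26418.

Government cost = 26418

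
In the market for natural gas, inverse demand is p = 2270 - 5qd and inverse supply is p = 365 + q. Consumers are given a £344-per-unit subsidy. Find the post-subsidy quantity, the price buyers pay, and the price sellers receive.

q' = 2249/6; buyers pay 2375/6; sellers receive 4439/6

Pre-subsidy: 2270 - 5q = 365 + q gives q* = 317.5 and p* = 682.5.
With the rebate, buyers effectively pay pb = ps − 344, where ps is the price sellers receive.
On the curves, pb = 2270 - 5q and ps = 365 + q; the wedge ps − pb = 344 gives 365 + q − (2270 - 5q) = 344, so q' = 2249/6.
Then pb = 2270 − 5·(2249/6) = 2375/6 and ps = 365 + 1·(2249/6) = 4439/6.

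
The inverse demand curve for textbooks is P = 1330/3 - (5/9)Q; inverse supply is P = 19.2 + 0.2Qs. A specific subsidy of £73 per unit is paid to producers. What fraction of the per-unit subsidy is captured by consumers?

Consumer share = 25/34

Pre-subsidy: 1330/3 - (5/9)Q = 19.2 + 0.2Q gives Q* = 9543/17 and P* = 2235/17.
With the subsidy, sellers receive Ps = Pb + 73 for each unit, where Pb is the price buyers pay.
On the curves, Pb = 1330/3 - (5/9)Q and Ps = 19.2 + 0.2Q; the wedge Ps − Pb = 73 gives 19.2 + 0.2Q − (1330/3 - (5/9)Q) = 73, so Q' = 22371/34.
Then Pb = 1330/3 − (5/9)·(22371/34) = 2645/34 and Ps = 19.2 + 0.2·(22371/34) = 5127/34.
Buyers' price falls by P* − Pb = 2235/17 − 2645/34 = 1825/34; sellers' price rises by Ps − P* = 5127/34 − 2235/17 = 657/34.
So consumers capture (1825/34)/73 = 25/34 of each unit of subsidy.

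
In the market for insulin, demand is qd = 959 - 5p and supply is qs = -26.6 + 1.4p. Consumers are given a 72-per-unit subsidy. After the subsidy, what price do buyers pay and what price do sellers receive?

Pre-subsidy: 959 - 5p = -26.6 + 1.4p gives p* = 154, q* = 189.
With the rebate, buyers effectively pay pb = ps − 72, where ps is the price sellers receive.
Demand in terms of ps becomes qd = 959 − 5(ps − 72) = 1319 - 5ps. Setting this equal to supply: 1319 - 5ps = -26.6 + 1.4ps, so ps = 210.25.
Buyers pay pb = 210.25 − 72 = 138.25; q' = -26.6 + 1.4·210.25 = 267.75.

Buyers pay 138.25; sellers receive 210.25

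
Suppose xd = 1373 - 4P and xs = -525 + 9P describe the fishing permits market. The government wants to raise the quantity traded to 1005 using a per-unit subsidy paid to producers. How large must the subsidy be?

At x = 1005, invert demand for the buyer price: Pb = (1373 − 1005)/4 = 92; invert supply for the seller price: Ps = (1005 − (-525))/9 = 170.
The subsidy must fill the gap: s = Ps − Pb = 170 − 92 = 78.

Required subsidy s = 78 per unit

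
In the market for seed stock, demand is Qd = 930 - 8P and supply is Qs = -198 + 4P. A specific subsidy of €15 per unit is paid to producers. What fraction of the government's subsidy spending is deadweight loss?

Pre-subsidy: 930 - 8P = -198 + 4P gives P* = 94, Q* = 178.
With the subsidy, sellers receive Ps = Pb + 15 for each unit, where Pb is the price buyers pay.
Supply in terms of Pb becomes Qs = -198 + 4(Pb + 15) = -138 + 4Pb. Setting this equal to demand: 930 - 8Pb = -138 + 4Pb, so Pb = 89.
Sellers receive Ps = 89 + 15 = 104; Q' = 930 − 8·89 = 218.
ΔCS = ½(178 + 218)(94 − 89) = 990; ΔPS = ½(178 + 218)(104 − 94) = 1980.
Government spending = 15 × 218 = 3270.
DWL = ½ × 15 × (218 − 178) = 300; fraction = 300 / 3270 = 10/109.

DWL / government spending = 10/109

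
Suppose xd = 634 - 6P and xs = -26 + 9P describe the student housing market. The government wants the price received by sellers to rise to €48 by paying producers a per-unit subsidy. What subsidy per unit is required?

Required subsidy s = €10 per unit

At a seller price of 48, quantity supplied is -26 + 9·48 = 406.
Buyers absorb 406 only when they pay Pb with 634 − 6·Pb = 406, i.e. Pb = 38.
s = Ps − Pb = 48 − 38 = 10.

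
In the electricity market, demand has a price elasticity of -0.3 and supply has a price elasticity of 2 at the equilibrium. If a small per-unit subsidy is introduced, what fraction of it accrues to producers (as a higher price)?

For a small subsidy around the equilibrium, the benefit split depends on the relative slopes, which at a point are proportional to the elasticities.
Buyer share = εs/(εs + |εd|) = 2/(2 + 0.3) = 20/23; seller share = |εd|/(εs + |εd|) = 3/23.
So producers capture 3/23 of the subsidy.

Producer share = 3/23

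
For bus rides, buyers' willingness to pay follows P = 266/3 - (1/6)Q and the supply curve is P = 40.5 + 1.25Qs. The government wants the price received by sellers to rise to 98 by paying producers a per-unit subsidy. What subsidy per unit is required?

At a seller price of 98, quantity supplied is -32.4 + 0.8·98 = 46.
Buyers absorb 46 only when they pay Pb = 266/3 − (1/6)·46 = 81.
s = Ps − Pb = 98 − 81 = 17.

Required subsidy s = 17 per unit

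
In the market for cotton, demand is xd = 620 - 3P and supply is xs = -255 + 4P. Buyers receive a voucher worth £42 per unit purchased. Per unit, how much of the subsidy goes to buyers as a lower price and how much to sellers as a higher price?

Pre-subsidy: 620 - 3P = -255 + 4P gives P* = 125, x* = 245.
With the rebate, buyers effectively pay Pb = Ps − 42, where Ps is the price sellers receive.
Demand in terms of Ps becomes xd = 620 − 3(Ps − 42) = 746 - 3Ps. Setting this equal to supply: 746 - 3Ps = -255 + 4Ps, so Ps = 143.
Buyers pay Pb = 143 − 42 = 101; x' = -255 + 4·143 = 317.
Buyers' price falls by P* − Pb = 125 − 101 = 24; sellers' price rises by Ps − P* = 143 − 125 = 18.

Buyers gain £24 per unit; sellers gain £18 per unit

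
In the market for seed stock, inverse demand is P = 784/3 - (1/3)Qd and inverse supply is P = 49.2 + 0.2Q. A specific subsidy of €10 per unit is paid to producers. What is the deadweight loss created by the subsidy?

Deadweight loss = €93.75

Pre-subsidy: 784/3 - (1/3)Q = 49.2 + 0.2Q gives Q* = 397.75 and P* = 128.75.
With the subsidy, sellers receive Ps = Pb + 10 for each unit, where Pb is the price buyers pay.
On the curves, Pb = 784/3 - (1/3)Q and Ps = 49.2 + 0.2Q; the wedge Ps − Pb = 10 gives 49.2 + 0.2Q − (784/3 - (1/3)Q) = 10, so Q' = 416.5.
Then Pb = 784/3 − (1/3)·416.5 = 122.5 and Ps = 49.2 + 0.2·416.5 = 132.5.
The subsidy expands output by 416.5 − 397.75 = 18.75 past the efficient level; on those units the gap between marginal cost and willingness to pay runs from 0 up to 10.
DWL = ½ × 10 × 18.75 = 93.75.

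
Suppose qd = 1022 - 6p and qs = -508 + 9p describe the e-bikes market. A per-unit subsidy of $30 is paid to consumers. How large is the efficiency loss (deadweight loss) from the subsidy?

Deadweight loss = $1620

Pre-subsidy: 1022 - 6p = -508 + 9p gives p* = 102, q* = 410.
With the rebate, buyers effectively pay pb = ps − 30, where ps is the price sellers receive.
Demand in terms of ps becomes qd = 1022 − 6(ps − 30) = 1202 - 6ps. Setting this equal to supply: 1202 - 6ps = -508 + 9ps, so ps = 114.
Buyers pay pb = 114 − 30 = 84; q' = -508 + 9·114 = 518.
The subsidy expands output by 518 − 410 = 108 past the efficient level; on those units the gap between marginal cost and willingness to pay runs from 0 up to 30.
DWL = ½ × 30 × 108 = 1620.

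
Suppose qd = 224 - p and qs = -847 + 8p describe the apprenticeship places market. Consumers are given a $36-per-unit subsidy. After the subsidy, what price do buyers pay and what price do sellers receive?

Pre-subsidy: 224 - p = -847 + 8p gives p* = 119, q* = 105.
With the rebate, buyers effectively pay pb = ps − 36, where ps is the price sellers receive.
Demand in terms of ps becomes qd = 224 − 1(ps − 36) = 260 - ps. Setting this equal to supply: 260 - ps = -847 + 8ps, so ps = 123.
Buyers pay pb = 123 − 36 = 87; q' = -847 + 8·123 = 137.

Buyers pay $87; sellers receive $123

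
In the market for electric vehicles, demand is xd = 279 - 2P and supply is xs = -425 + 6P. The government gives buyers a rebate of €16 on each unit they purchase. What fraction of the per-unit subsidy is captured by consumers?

Consumer share = 0.75

Pre-subsidy: 279 - 2P = -425 + 6P gives P* = 88, x* = 103.
With the rebate, buyers effectively pay Pb = Ps − 16, where Ps is the price sellers receive.
Demand in terms of Ps becomes xd = 279 − 2(Ps − 16) = 311 - 2Ps. Setting this equal to supply: 311 - 2Ps = -425 + 6Ps, so Ps = 92.
Buyers pay Pb = 92 − 16 = 76; x' = -425 + 6·92 = 127.
Buyers' price falls by P* − Pb = 88 − 76 = 12; sellers' price rises by Ps − P* = 92 − 88 = 4.
So consumers capture 12/16 = 0.75 of each unit of subsidy.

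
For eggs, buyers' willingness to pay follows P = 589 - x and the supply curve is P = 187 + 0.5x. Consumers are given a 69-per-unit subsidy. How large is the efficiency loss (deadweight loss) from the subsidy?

Pre-subsidy: 589 - x = 187 + 0.5x gives x* = 268 and P* = 321.
With the rebate, buyers effectively pay Pb = Ps − 69, where Ps is the price sellers receive.
On the curves, Pb = 589 - x and Ps = 187 + 0.5x; the wedge Ps − Pb = 69 gives 187 + 0.5x − (589 - x) = 69, so x' = 314.
Then Pb = 589 − 1·314 = 275 and Ps = 187 + 0.5·314 = 344.
The subsidy expands output by 314 − 268 = 46 past the efficient level; on those units the gap between marginal cost and willingness to pay runs from 0 up to 69.
DWL = ½ × 69 × 46 = 1587.

Deadweight loss = 1587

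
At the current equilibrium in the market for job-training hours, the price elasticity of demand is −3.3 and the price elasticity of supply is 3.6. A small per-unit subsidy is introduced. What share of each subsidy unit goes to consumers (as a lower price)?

Consumer share = 12/23

For a small subsidy around the equilibrium, the benefit split depends on the relative slopes, which at a point are proportional to the elasticities.
Buyer share = εs/(εs + |εd|) = 3.6/(3.6 + 3.3) = 12/23; seller share = |εd|/(εs + |εd|) = 11/23.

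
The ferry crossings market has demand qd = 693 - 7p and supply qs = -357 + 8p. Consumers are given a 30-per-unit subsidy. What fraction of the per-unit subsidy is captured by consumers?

Consumer share = 8/15

Pre-subsidy: 693 - 7p = -357 + 8p gives p* = 70, q* = 203.
With the rebate, buyers effectively pay pb = ps − 30, where ps is the price sellers receive.
Demand in terms of ps becomes qd = 693 − 7(ps − 30) = 903 - 7ps. Setting this equal to supply: 903 - 7ps = -357 + 8ps, so ps = 84.
Buyers pay pb = 84 − 30 = 54; q' = -357 + 8·84 = 315.
Buyers' price falls by p* − pb = 70 − 54 = 16; sellers' price rises by ps − p* = 84 − 70 = 14.
So consumers capture 16/30 = 8/15 of each unit of subsidy.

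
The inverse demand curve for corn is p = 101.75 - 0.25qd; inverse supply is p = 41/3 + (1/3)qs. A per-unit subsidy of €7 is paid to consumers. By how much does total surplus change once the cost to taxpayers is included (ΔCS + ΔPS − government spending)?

Pre-subsidy: 101.75 - 0.25q = 41/3 + (1/3)q gives q* = 151 and p* = 64.
With the rebate, buyers effectively pay pb = ps − 7, where ps is the price sellers receive.
On the curves, pb = 101.75 - 0.25q and ps = 41/3 + (1/3)q; the wedge ps − pb = 7 gives 41/3 + (1/3)q − (101.75 - 0.25q) = 7, so q' = 163.
Then pb = 101.75 − 0.25·163 = 61 and ps = 41/3 + (1/3)·163 = 68.
ΔCS = ½(151 + 163)(64 − 61) = 471; ΔPS = ½(151 + 163)(68 − 64) = 628.
Government spending = 7 × 163 = 1141.
Net change = 471 + 628 − 1141 = -42. The loss equals the DWL triangle ½·7·12.

Net change in total surplus = -€42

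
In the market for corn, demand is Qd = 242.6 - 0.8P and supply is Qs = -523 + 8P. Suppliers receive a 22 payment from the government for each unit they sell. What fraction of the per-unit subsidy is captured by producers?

Producer share = 1/11

Pre-subsidy: 242.6 - 0.8P = -523 + 8P gives P* = 87, Q* = 173.
With the subsidy, sellers receive Ps = Pb + 22 for each unit, where Pb is the price buyers pay.
Supply in terms of Pb becomes Qs = -523 + 8(Pb + 22) = -347 + 8Pb. Setting this equal to demand: 242.6 - 0.8Pb = -347 + 8Pb, so Pb = 67.
Sellers receive Ps = 67 + 22 = 89; Q' = 242.6 − 0.8·67 = 189.
Buyers' price falls by P* − Pb = 87 − 67 = 20; sellers' price rises by Ps − P* = 89 − 87 = 2.
So producers capture 2/22 = 1/11 of each unit of subsidy.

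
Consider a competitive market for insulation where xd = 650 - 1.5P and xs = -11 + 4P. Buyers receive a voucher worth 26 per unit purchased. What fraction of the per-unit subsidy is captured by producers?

Producer share = 3/11

Pre-subsidy: 650 - 1.5P = -11 + 4P gives P* = 1322/11, x* = 5167/11.
With the rebate, buyers effectively pay Pb = Ps − 26, where Ps is the price sellers receive.
Demand in terms of Ps becomes xd = 650 − 1.5(Ps − 26) = 689 - 1.5Ps. Setting this equal to supply: 689 - 1.5Ps = -11 + 4Ps, so Ps = 1400/11.
Buyers pay Pb = 1400/11 − 26 = 1114/11; x' = -11 + 4·(1400/11) = 5479/11.
Buyers' price falls by P* − Pb = 1322/11 − 1114/11 = 208/11; sellers' price rises by Ps − P* = 1400/11 − 1322/11 = 78/11.
So producers capture (78/11)/26 = 3/11 of each unit of subsidy.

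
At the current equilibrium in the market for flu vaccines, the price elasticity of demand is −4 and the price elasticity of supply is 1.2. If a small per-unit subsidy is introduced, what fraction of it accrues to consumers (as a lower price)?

Consumer share = 3/13

For a small subsidy around the equilibrium, the benefit split depends on the relative slopes, which at a point are proportional to the elasticities.
Buyer share = εs/(εs + |εd|) = 1.2/(1.2 + 4) = 3/13; seller share = |εd|/(εs + |εd|) = 10/13.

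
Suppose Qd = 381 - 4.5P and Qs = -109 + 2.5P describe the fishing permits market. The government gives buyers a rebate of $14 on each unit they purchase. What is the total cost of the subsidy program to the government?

Government cost = $1239

Pre-subsidy: 381 - 4.5P = -109 + 2.5P gives P* = 70, Q* = 66.
With the rebate, buyers effectively pay Pb = Ps − 14, where Ps is the price sellers receive.
Demand in terms of Ps becomes Qd = 381 − 4.5(Ps − 14) = 444 - 4.5Ps. Setting this equal to supply: 444 - 4.5Ps = -109 + 2.5Ps, so Ps = 79.
Buyers pay Pb = 79 − 14 = 65; Q' = -109 + 2.5·79 = 88.5.
Government outlay = subsidy × quantity = 14 × 88.5 = 1239.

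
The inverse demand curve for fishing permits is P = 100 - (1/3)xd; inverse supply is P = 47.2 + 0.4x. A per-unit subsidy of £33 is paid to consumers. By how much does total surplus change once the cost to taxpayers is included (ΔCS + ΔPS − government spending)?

Net change in total surplus = -£742.5

Pre-subsidy: 100 - (1/3)x = 47.2 + 0.4x gives x* = 72 and P* = 76.
With the rebate, buyers effectively pay Pb = Ps − 33, where Ps is the price sellers receive.
On the curves, Pb = 100 - (1/3)x and Ps = 47.2 + 0.4x; the wedge Ps − Pb = 33 gives 47.2 + 0.4x − (100 - (1/3)x) = 33, so x' = 117.
Then Pb = 100 − (1/3)·117 = 61 and Ps = 47.2 + 0.4·117 = 94.
ΔCS = ½(72 + 117)(76 − 61) = 1417.5; ΔPS = ½(72 + 117)(94 − 76) = 1701.
Government spending = 33 × 117 = 3861.
Net change = 1417.5 + 1701 − 3861 = -742.5. The loss equals the DWL triangle ½·33·45.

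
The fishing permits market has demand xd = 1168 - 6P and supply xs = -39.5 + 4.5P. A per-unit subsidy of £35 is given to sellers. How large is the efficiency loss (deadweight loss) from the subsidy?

Pre-subsidy: 1168 - 6P = -39.5 + 4.5P gives P* = 115, x* = 478.
With the subsidy, sellers receive Ps = Pb + 35 for each unit, where Pb is the price buyers pay.
Supply in terms of Pb becomes xs = -39.5 + 4.5(Pb + 35) = 118 + 4.5Pb. Setting this equal to demand: 1168 - 6Pb = 118 + 4.5Pb, so Pb = 100.
Sellers receive Ps = 100 + 35 = 135; x' = 1168 − 6·100 = 568.
The subsidy expands output by 568 − 478 = 90 past the efficient level; on those units the gap between marginal cost and willingness to pay runs from 0 up to 35.
DWL = ½ × 35 × 90 = 1575.

Deadweight loss = £1575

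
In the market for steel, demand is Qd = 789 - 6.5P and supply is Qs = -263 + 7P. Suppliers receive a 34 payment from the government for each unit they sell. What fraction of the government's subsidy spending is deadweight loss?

DWL / government spending = 1547/10721

Pre-subsidy: 789 - 6.5P = -263 + 7P gives P* = 2104/27, Q* = 7627/27.
With the subsidy, sellers receive Ps = Pb + 34 for each unit, where Pb is the price buyers pay.
Supply in terms of Pb becomes Qs = -263 + 7(Pb + 34) = -25 + 7Pb. Setting this equal to demand: 789 - 6.5Pb = -25 + 7Pb, so Pb = 1628/27.
Sellers receive Ps = 1628/27 + 34 = 2546/27; Q' = 789 − 6.5·(1628/27) = 10721/27.
ΔCS = ½(7627/27 + 10721/27)(2104/27 − 1628/27) = 1455608/243; ΔPS = ½(7627/27 + 10721/27)(2546/27 − 2104/27) = 1351636/243.
Government spending = 34 × 10721/27 = 364514/27.
DWL = ½ × 34 × (10721/27 − 7627/27) = 52598/27; fraction = (52598/27) / (364514/27) = 1547/10721.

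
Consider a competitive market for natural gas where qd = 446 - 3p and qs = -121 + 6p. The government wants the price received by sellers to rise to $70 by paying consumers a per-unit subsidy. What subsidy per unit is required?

Required subsidy s = $21 per unit

At a seller price of 70, quantity supplied is -121 + 6·70 = 299.
Buyers absorb 299 only when they pay pb with 446 − 3·pb = 299, i.e. pb = 49.
s = ps − pb = 70 − 49 = 21.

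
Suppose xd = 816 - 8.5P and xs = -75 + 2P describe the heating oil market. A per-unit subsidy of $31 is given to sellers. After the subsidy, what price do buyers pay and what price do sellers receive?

Buyers pay 1658/21; sellers receive 2309/21

Pre-subsidy: 816 - 8.5P = -75 + 2P gives P* = 594/7, x* = 663/7.
With the subsidy, sellers receive Ps = Pb + 31 for each unit, where Pb is the price buyers pay.
Supply in terms of Pb becomes xs = -75 + 2(Pb + 31) = -13 + 2Pb. Setting this equal to demand: 816 - 8.5Pb = -13 + 2Pb, so Pb = 1658/21.
Sellers receive Ps = 1658/21 + 31 = 2309/21; x' = 816 − 8.5·(1658/21) = 3043/21.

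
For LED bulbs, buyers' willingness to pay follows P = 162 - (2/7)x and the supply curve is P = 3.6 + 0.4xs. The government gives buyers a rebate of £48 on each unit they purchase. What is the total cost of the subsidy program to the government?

Pre-subsidy: 162 - (2/7)x = 3.6 + 0.4x gives x* = 231 and P* = 96.
With the rebate, buyers effectively pay Pb = Ps − 48, where Ps is the price sellers receive.
On the curves, Pb = 162 - (2/7)x and Ps = 3.6 + 0.4x; the wedge Ps − Pb = 48 gives 3.6 + 0.4x − (162 - (2/7)x) = 48, so x' = 301.
Then Pb = 162 − (2/7)·301 = 76 and Ps = 3.6 + 0.4·301 = 124.
Government outlay = subsidy × quantity = 48 × 301 = 14448.

Government cost = £14448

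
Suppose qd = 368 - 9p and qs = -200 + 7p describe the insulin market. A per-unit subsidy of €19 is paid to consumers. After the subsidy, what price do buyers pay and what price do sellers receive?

Buyers pay €27.1875; sellers receive €46.1875

Pre-subsidy: 368 - 9p = -200 + 7p gives p* = 35.5, q* = 48.5.
With the rebate, buyers effectively pay pb = ps − 19, where ps is the price sellers receive.
Demand in terms of ps becomes qd = 368 − 9(ps − 19) = 539 - 9ps. Setting this equal to supply: 539 - 9ps = -200 + 7ps, so ps = 46.1875.
Buyers pay pb = 46.1875 − 19 = 27.1875; q' = -200 + 7·46.1875 = 123.3125.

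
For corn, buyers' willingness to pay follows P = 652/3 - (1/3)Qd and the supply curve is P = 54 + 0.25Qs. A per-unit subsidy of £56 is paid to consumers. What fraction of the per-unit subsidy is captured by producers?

Producer share = 3/7

Pre-subsidy: 652/3 - (1/3)Q = 54 + 0.25Q gives Q* = 280 and P* = 124.
With the rebate, buyers effectively pay Pb = Ps − 56, where Ps is the price sellers receive.
On the curves, Pb = 652/3 - (1/3)Q and Ps = 54 + 0.25Q; the wedge Ps − Pb = 56 gives 54 + 0.25Q − (652/3 - (1/3)Q) = 56, so Q' = 376.
Then Pb = 652/3 − (1/3)·376 = 92 and Ps = 54 + 0.25·376 = 148.
Buyers' price falls by P* − Pb = 124 − 92 = 32; sellers' price rises by Ps − P* = 148 − 124 = 24.
So producers capture 24/56 = 3/7 of each unit of subsidy.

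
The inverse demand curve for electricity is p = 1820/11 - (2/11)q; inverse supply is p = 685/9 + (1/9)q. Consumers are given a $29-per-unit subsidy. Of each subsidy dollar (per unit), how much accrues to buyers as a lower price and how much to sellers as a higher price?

Buyers gain $18 per unit; sellers gain $11 per unit

Pre-subsidy: 1820/11 - (2/11)q = 685/9 + (1/9)q gives q* = 305 and p* = 110.
With the rebate, buyers effectively pay pb = ps − 29, where ps is the price sellers receive.
On the curves, pb = 1820/11 - (2/11)q and ps = 685/9 + (1/9)q; the wedge ps − pb = 29 gives 685/9 + (1/9)q − (1820/11 - (2/11)q) = 29, so q' = 404.
Then pb = 1820/11 − (2/11)·404 = 92 and ps = 685/9 + (1/9)·404 = 121.
Buyers' price falls by p* − pb = 110 − 92 = 18; sellers' price rises by ps − p* = 121 − 110 = 11.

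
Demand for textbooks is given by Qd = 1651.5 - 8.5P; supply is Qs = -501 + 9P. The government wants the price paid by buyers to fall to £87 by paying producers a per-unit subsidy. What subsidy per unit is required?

At a buyer price of 87, quantity demanded is 1651.5 − 8.5·87 = 912.
Sellers supply 912 only when they receive Ps with -501 + 9·Ps = 912, i.e. Ps = 157.
s = Ps − Pb = 157 − 87 = 70.

Required subsidy s = £70 per unit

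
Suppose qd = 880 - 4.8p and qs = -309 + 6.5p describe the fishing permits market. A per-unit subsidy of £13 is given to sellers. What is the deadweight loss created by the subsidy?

Deadweight loss = 26364/113

Pre-subsidy: 880 - 4.8p = -309 + 6.5p gives p* = 11890/113, q* = 42368/113.
With the subsidy, sellers receive ps = pb + 13 for each unit, where pb is the price buyers pay.
Supply in terms of pb becomes qs = -309 + 6.5(pb + 13) = -224.5 + 6.5pb. Setting this equal to demand: 880 - 4.8pb = -224.5 + 6.5pb, so pb = 11045/113.
Sellers receive ps = 11045/113 + 13 = 12514/113; q' = 880 − 4.8·(11045/113) = 46424/113.
The subsidy expands output by 46424/113 − 42368/113 = 4056/113 past the efficient level; on those units the gap between marginal cost and willingness to pay runs from 0 up to 13.
DWL = ½ × 13 × 4056/113 = 26364/113.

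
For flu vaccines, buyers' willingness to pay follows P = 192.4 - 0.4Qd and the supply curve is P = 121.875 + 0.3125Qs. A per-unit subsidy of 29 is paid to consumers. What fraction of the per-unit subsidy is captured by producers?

Pre-subsidy: 192.4 - 0.4Q = 121.875 + 0.3125Q gives Q* = 5642/57 and P* = 8710/57.
With the rebate, buyers effectively pay Pb = Ps − 29, where Ps is the price sellers receive.
On the curves, Pb = 192.4 - 0.4Q and Ps = 121.875 + 0.3125Q; the wedge Ps − Pb = 29 gives 121.875 + 0.3125Q − (192.4 - 0.4Q) = 29, so Q' = 2654/19.
Then Pb = 192.4 − 0.4·(2654/19) = 2594/19 and Ps = 121.875 + 0.3125·(2654/19) = 3145/19.
Buyers' price falls by P* − Pb = 8710/57 − 2594/19 = 928/57; sellers' price rises by Ps − P* = 3145/19 − 8710/57 = 725/57.
So producers capture (725/57)/29 = 25/57 of each unit of subsidy.

Producer share = 25/57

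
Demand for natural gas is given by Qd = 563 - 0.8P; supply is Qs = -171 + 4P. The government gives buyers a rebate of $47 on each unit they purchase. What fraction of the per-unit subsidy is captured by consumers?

Consumer share = 5/6

Pre-subsidy: 563 - 0.8P = -171 + 4P gives P* = 1835/12, Q* = 1322/3.
With the rebate, buyers effectively pay Pb = Ps − 47, where Ps is the price sellers receive.
Demand in terms of Ps becomes Qd = 563 − 0.8(Ps − 47) = 600.6 - 0.8Ps. Setting this equal to supply: 600.6 - 0.8Ps = -171 + 4Ps, so Ps = 160.75.
Buyers pay Pb = 160.75 − 47 = 113.75; Q' = -171 + 4·160.75 = 472.
Buyers' price falls by P* − Pb = 1835/12 − 113.75 = 235/6; sellers' price rises by Ps − P* = 160.75 − 1835/12 = 47/6.
So consumers capture (235/6)/47 = 5/6 of each unit of subsidy.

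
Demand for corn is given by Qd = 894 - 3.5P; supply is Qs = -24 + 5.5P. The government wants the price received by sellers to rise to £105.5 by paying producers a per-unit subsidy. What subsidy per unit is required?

At a seller price of 105.5, quantity supplied is -24 + 5.5·105.5 = 556.25.
Buyers absorb 556.25 only when they pay Pb with 894 − 3.5·Pb = 556.25, i.e. Pb = 96.5.
s = Ps − Pb = 105.5 − 96.5 = 9.

Required subsidy s = £9 per unit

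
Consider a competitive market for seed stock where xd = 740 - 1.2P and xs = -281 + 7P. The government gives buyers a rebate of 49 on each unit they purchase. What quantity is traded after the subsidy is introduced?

Pre-subsidy: 740 - 1.2P = -281 + 7P gives P* = 5105/41, x* = 24214/41.
With the rebate, buyers effectively pay Pb = Ps − 49, where Ps is the price sellers receive.
Demand in terms of Ps becomes xd = 740 − 1.2(Ps − 49) = 798.8 - 1.2Ps. Setting this equal to supply: 798.8 - 1.2Ps = -281 + 7Ps, so Ps = 5399/41.
Buyers pay Pb = 5399/41 − 49 = 3390/41; x' = -281 + 7·(5399/41) = 26272/41.

x' = 26272/41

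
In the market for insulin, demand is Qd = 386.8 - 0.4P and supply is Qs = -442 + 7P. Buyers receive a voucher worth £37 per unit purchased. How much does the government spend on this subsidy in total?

Government cost = £13172

Pre-subsidy: 386.8 - 0.4P = -442 + 7P gives P* = 112, Q* = 342.
With the rebate, buyers effectively pay Pb = Ps − 37, where Ps is the price sellers receive.
Demand in terms of Ps becomes Qd = 386.8 − 0.4(Ps − 37) = 401.6 - 0.4Ps. Setting this equal to supply: 401.6 - 0.4Ps = -442 + 7Ps, so Ps = 114.
Buyers pay Pb = 114 − 37 = 77; Q' = -442 + 7·114 = 356.
Government outlay = subsidy × quantity = 37 × 356 = 13172.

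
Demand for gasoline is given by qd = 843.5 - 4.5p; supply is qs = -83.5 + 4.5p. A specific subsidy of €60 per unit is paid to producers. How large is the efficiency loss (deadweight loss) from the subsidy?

Pre-subsidy: 843.5 - 4.5p = -83.5 + 4.5p gives p* = 103, q* = 380.
With the subsidy, sellers receive ps = pb + 60 for each unit, where pb is the price buyers pay.
Supply in terms of pb becomes qs = -83.5 + 4.5(pb + 60) = 186.5 + 4.5pb. Setting this equal to demand: 843.5 - 4.5pb = 186.5 + 4.5pb, so pb = 73.
Sellers receive ps = 73 + 60 = 133; q' = 843.5 − 4.5·73 = 515.
The subsidy expands output by 515 − 380 = 135 past the efficient level; on those units the gap between marginal cost and willingness to pay runs from 0 up to 60.
DWL = ½ × 60 × 135 = 4050.

Deadweight loss = €4050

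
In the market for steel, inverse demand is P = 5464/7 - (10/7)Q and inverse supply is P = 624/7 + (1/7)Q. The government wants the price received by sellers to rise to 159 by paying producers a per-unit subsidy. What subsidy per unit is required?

Required subsidy s = 77 per unit

At a seller price of 159, quantity supplied is -624 + 7·159 = 489.
Buyers absorb 489 only when they pay Pb = 5464/7 − (10/7)·489 = 82.
s = Ps − Pb = 159 − 82 = 77.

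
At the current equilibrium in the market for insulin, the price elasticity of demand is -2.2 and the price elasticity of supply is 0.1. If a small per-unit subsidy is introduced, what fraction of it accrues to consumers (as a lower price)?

Consumer share = 1/23

For a small subsidy around the equilibrium, the benefit split depends on the relative slopes, which at a point are proportional to the elasticities.
Buyer share = εs/(εs + |εd|) = 0.1/(0.1 + 2.2) = 1/23; seller share = |εd|/(εs + |εd|) = 22/23.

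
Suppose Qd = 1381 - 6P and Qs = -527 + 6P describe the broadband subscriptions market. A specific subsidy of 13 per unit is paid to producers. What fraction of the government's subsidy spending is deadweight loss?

Pre-subsidy: 1381 - 6P = -527 + 6P gives P* = 159, Q* = 427.
With the subsidy, sellers receive Ps = Pb + 13 for each unit, where Pb is the price buyers pay.
Supply in terms of Pb becomes Qs = -527 + 6(Pb + 13) = -449 + 6Pb. Setting this equal to demand: 1381 - 6Pb = -449 + 6Pb, so Pb = 152.5.
Sellers receive Ps = 152.5 + 13 = 165.5; Q' = 1381 − 6·152.5 = 466.
ΔCS = ½(427 + 466)(159 − 152.5) = 2902.25; ΔPS = ½(427 + 466)(165.5 − 159) = 2902.25.
Government spending = 13 × 466 = 6058.
DWL = ½ × 13 × (466 − 427) = 253.5; fraction = 253.5 / 6058 = 39/932.

DWL / government spending = 39/932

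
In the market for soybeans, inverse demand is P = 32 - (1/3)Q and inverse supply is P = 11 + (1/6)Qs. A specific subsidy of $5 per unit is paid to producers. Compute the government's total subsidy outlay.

Government cost = $260

Pre-subsidy: 32 - (1/3)Q = 11 + (1/6)Q gives Q* = 42 and P* = 18.
With the subsidy, sellers receive Ps = Pb + 5 for each unit, where Pb is the price buyers pay.
On the curves, Pb = 32 - (1/3)Q and Ps = 11 + (1/6)Q; the wedge Ps − Pb = 5 gives 11 + (1/6)Q − (32 - (1/3)Q) = 5, so Q' = 52.
Then Pb = 32 − (1/3)·52 = 44/3 and Ps = 11 + (1/6)·52 = 59/3.
Government outlay = subsidy × quantity = 5 × 52 = 260.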